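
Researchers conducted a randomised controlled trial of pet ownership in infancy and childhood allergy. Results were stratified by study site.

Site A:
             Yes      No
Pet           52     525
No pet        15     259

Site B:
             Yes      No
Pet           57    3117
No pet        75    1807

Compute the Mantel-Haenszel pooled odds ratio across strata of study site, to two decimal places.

0.65

OR_MH = Σ(aᵢdᵢ/nᵢ) / Σ(bᵢcᵢ/nᵢ), where nᵢ is the stratum total.
Stratum 1 (Site A): n = 851; a·d/n = 52·259/851 = 15.8261; b·c/n = 525·15/851 = 9.2538
Stratum 2 (Site B): n = 5056; a·d/n = 57·1807/5056 = 20.3716; b·c/n = 3117·75/5056 = 46.2371
OR_MH = (15.8261 + 20.3716) / (9.2538 + 46.2371) = 36.1977 / 55.4910 = 0.65232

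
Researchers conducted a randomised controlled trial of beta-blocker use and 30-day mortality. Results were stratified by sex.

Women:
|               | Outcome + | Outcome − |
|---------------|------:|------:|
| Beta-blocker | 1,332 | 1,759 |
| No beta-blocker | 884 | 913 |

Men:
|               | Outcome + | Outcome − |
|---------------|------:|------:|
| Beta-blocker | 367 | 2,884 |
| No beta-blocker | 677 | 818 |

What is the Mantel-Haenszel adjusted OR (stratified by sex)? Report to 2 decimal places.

0.43

OR_MH = Σ(aᵢdᵢ/nᵢ) / Σ(bᵢcᵢ/nᵢ), where nᵢ is the stratum total.
Stratum 1 (Women): n = 4888; a·d/n = 1332·913/4888 = 248.7962; b·c/n = 1759·884/4888 = 318.1170
Stratum 2 (Men): n = 4746; a·d/n = 367·818/4746 = 63.2545; b·c/n = 2884·677/4746 = 411.3923
OR_MH = (248.7962 + 63.2545) / (318.1170 + 411.3923) = 312.0508 / 729.5094 = 0.42775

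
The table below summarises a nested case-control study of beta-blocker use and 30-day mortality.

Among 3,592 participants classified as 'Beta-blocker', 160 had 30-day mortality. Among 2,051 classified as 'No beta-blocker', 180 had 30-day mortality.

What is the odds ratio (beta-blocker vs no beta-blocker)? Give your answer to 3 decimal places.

0.485

From the description: a = 160, b = 3432, c = 180, d = 1871.
OR = (a·d)/(b·c) = (160 × 1871) / (3432 × 180) = 299360 / 617760 = 0.48459
Exposure is associated with lower odds of 30-day mortality (OR = 0.48 < 1).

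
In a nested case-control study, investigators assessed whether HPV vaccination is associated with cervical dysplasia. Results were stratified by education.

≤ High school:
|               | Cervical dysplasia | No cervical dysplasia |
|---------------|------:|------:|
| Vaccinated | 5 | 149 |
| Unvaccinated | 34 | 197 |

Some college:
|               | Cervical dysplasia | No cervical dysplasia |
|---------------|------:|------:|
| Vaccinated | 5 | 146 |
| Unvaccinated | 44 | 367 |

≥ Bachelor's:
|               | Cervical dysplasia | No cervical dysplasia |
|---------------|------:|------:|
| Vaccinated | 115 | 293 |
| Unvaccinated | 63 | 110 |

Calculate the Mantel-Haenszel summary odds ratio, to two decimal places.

0.49

OR_MH = Σ(aᵢdᵢ/nᵢ) / Σ(bᵢcᵢ/nᵢ), where nᵢ is the stratum total.
Stratum 1 (≤ High school): n = 385; a·d/n = 5·197/385 = 2.5584; b·c/n = 149·34/385 = 13.1584
Stratum 2 (Some college): n = 562; a·d/n = 5·367/562 = 3.2651; b·c/n = 146·44/562 = 11.4306
Stratum 3 (≥ Bachelor's): n = 581; a·d/n = 115·110/581 = 21.7728; b·c/n = 293·63/581 = 31.7711
OR_MH = (2.5584 + 3.2651 + 21.7728) / (13.1584 + 11.4306 + 31.7711) = 27.5964 / 56.3601 = 0.48964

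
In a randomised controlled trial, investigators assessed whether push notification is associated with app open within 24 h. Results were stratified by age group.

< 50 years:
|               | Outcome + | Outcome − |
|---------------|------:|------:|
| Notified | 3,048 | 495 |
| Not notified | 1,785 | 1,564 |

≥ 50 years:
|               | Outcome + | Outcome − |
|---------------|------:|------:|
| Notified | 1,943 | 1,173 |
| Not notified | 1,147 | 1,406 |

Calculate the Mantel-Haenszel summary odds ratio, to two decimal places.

3.21

OR_MH = Σ(aᵢdᵢ/nᵢ) / Σ(bᵢcᵢ/nᵢ), where nᵢ is the stratum total.
Stratum 1 (< 50 years): n = 6892; a·d/n = 3048·1564/6892 = 691.6820; b·c/n = 495·1785/6892 = 128.2030
Stratum 2 (≥ 50 years): n = 5669; a·d/n = 1943·1406/5669 = 481.8942; b·c/n = 1173·1147/5669 = 237.3313
OR_MH = (691.6820 + 481.8942) / (128.2030 + 237.3313) = 1173.5761 / 365.5343 = 3.21058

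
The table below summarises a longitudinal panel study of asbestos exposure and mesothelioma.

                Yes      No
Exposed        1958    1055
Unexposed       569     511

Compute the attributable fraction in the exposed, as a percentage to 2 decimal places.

18.93

Cells: a = 1958, b = 1055, c = 569, d = 511.
Risk in exposed = 1958/3013 = 0.64985; risk in unexposed = 569/1080 = 0.52685.
RR = 0.64985/0.52685 = 1.23346
AR% = (RR − 1)/RR × 100 = (1.23346 − 1)/1.23346 × 100 = 18.9272%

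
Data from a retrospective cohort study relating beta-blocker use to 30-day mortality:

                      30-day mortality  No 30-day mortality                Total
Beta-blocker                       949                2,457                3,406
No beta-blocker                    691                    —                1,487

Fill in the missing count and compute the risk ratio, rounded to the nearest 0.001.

The missing cell is in the unexposed row: 1487 − 691 = 796.
So a = 949, b = 2457, c = 691, d = 796.
RR = [a/(a+b)] / [c/(c+d)] = (949/3406) / (691/1487) = 0.27863/0.46469 = 0.59959

0.600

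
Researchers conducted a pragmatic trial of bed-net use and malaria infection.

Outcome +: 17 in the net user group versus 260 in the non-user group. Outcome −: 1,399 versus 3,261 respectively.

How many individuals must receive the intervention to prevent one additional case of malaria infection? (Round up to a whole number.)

Risk in treated group = 17/1416 = 0.01201; risk in control = 260/3521 = 0.07384.
Absolute risk reduction = 0.07384 − 0.01201 = 0.06184
NNT = 1 / ARR = 1 / 0.06184 = 16.172 → round up → 17

17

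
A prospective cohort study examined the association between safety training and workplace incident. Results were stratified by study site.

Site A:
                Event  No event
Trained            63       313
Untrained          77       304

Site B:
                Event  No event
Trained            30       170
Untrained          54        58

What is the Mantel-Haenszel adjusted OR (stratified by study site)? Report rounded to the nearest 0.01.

OR_MH = Σ(aᵢdᵢ/nᵢ) / Σ(bᵢcᵢ/nᵢ), where nᵢ is the stratum total.
Stratum 1 (Site A): n = 757; a·d/n = 63·304/757 = 25.2999; b·c/n = 313·77/757 = 31.8375
Stratum 2 (Site B): n = 312; a·d/n = 30·58/312 = 5.5769; b·c/n = 170·54/312 = 29.4231
OR_MH = (25.2999 + 5.5769) / (31.8375 + 29.4231) = 30.8768 / 61.2606 = 0.50402

0.50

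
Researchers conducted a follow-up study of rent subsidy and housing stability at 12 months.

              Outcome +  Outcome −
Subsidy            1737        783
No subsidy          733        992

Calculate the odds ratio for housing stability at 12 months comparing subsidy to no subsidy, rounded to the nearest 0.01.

Cells: a = 1737, b = 783, c = 733, d = 992.
OR = (a·d)/(b·c) = (1737 × 992) / (783 × 733) = 1723104 / 573939 = 3.00224
The odds of housing stability at 12 months are about 3.00 times as high in the subsidy group.

3.00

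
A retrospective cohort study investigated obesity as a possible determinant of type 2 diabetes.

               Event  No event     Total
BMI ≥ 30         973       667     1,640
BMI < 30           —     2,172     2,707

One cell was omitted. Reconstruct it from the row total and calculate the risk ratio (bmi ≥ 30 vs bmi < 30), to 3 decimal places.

3.002

The missing cell is in the unexposed row: 2707 − 2172 = 535.
So a = 973, b = 667, c = 535, d = 2172.
RR = [a/(a+b)] / [c/(c+d)] = (973/1640) / (535/2707) = 0.59329/0.19764 = 3.00195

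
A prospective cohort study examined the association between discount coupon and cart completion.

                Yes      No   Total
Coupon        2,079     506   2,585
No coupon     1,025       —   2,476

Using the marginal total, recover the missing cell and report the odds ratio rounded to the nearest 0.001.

5.816

The missing cell is in the unexposed row: 2476 − 1025 = 1451.
So a = 2079, b = 506, c = 1025, d = 1451.
OR = (a·d)/(b·c) = (2079 × 1451) / (506 × 1025) = 3016629 / 518650 = 5.81631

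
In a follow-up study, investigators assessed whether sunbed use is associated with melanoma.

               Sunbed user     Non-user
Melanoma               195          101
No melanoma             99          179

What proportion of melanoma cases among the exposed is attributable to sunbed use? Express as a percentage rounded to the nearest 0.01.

45.62

Reading the table with exposure as columns: a = 195 (Sunbed user, case), b = 99 (Sunbed user, non-case), c = 101 (Non-user, case), d = 179.
Risk in exposed = 195/294 = 0.66327; risk in unexposed = 101/280 = 0.36071.
RR = 0.66327/0.36071 = 1.83876
AR% = (RR − 1)/RR × 100 = (1.83876 − 1)/1.83876 × 100 = 45.6154%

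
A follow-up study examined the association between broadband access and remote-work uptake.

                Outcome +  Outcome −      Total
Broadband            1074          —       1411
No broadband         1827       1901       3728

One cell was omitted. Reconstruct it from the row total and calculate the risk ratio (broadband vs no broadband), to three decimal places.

1.553

The missing cell is in the exposed row: 1411 − 1074 = 337.
So a = 1074, b = 337, c = 1827, d = 1901.
RR = [a/(a+b)] / [c/(c+d)] = (1074/1411) / (1827/3728) = 0.76116/0.49008 = 1.55315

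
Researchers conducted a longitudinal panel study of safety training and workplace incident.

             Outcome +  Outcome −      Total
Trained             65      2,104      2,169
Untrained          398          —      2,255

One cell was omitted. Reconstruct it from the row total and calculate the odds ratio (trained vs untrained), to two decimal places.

The missing cell is in the unexposed row: 2255 − 398 = 1857.
So a = 65, b = 2104, c = 398, d = 1857.
OR = (a·d)/(b·c) = (65 × 1857) / (2104 × 398) = 120705 / 837392 = 0.14414

0.14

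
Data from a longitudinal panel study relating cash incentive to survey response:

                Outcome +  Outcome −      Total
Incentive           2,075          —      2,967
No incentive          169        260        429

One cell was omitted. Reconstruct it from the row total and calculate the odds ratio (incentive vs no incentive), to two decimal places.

3.58

The missing cell is in the exposed row: 2967 − 2075 = 892.
So a = 2075, b = 892, c = 169, d = 260.
OR = (a·d)/(b·c) = (2075 × 260) / (892 × 169) = 539500 / 150748 = 3.57882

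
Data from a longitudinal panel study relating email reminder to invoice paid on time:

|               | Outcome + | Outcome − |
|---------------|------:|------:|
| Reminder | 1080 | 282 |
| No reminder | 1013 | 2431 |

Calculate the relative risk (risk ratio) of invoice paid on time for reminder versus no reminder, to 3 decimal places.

Cells: a = 1080, b = 282, c = 1013, d = 2431.
Risk in exposed = 1080/1362 = 0.79295; risk in unexposed = 1013/3444 = 0.29413.
RR = 0.79295 / 0.29413 = 2.69588
The risk among the exposed is 2.70 times that among the unexposed.

2.696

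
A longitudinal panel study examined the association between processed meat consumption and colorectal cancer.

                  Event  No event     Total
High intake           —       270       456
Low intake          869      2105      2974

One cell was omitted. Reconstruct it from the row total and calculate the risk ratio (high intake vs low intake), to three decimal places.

The missing cell is in the exposed row: 456 − 270 = 186.
So a = 186, b = 270, c = 869, d = 2105.
RR = [a/(a+b)] / [c/(c+d)] = (186/456) / (869/2974) = 0.40789/0.29220 = 1.39595

1.396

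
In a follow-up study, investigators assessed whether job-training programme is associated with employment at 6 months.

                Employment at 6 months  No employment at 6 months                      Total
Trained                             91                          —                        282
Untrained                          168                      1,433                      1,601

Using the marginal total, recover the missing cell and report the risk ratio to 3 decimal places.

The missing cell is in the exposed row: 282 − 91 = 191.
So a = 91, b = 191, c = 168, d = 1433.
RR = [a/(a+b)] / [c/(c+d)] = (91/282) / (168/1601) = 0.32270/0.10493 = 3.07521

3.075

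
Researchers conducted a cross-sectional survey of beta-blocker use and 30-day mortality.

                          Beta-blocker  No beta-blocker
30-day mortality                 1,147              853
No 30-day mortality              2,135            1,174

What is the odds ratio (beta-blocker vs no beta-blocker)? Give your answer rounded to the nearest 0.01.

Reading the table with exposure as columns: a = 1147 (Beta-blocker, case), b = 2135 (Beta-blocker, non-case), c = 853 (No beta-blocker, case), d = 1174.
OR = (a·d)/(b·c) = (1147 × 1174) / (2135 × 853) = 1346578 / 1821155 = 0.73941
Exposure is associated with lower odds of 30-day mortality (OR = 0.74 < 1).

0.74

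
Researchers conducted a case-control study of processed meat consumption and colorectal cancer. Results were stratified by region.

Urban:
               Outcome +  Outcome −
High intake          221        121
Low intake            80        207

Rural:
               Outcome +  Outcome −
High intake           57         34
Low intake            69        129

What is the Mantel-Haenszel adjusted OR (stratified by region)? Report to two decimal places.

OR_MH = Σ(aᵢdᵢ/nᵢ) / Σ(bᵢcᵢ/nᵢ), where nᵢ is the stratum total.
Stratum 1 (Urban): n = 629; a·d/n = 221·207/629 = 72.7297; b·c/n = 121·80/629 = 15.3895
Stratum 2 (Rural): n = 289; a·d/n = 57·129/289 = 25.4429; b·c/n = 34·69/289 = 8.1176
OR_MH = (72.7297 + 25.4429) / (15.3895 + 8.1176) = 98.1726 / 23.5072 = 4.17629

4.18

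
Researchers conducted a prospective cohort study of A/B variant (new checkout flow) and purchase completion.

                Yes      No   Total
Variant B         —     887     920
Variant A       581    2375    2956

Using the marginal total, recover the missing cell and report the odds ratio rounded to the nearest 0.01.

The missing cell is in the exposed row: 920 − 887 = 33.
So a = 33, b = 887, c = 581, d = 2375.
OR = (a·d)/(b·c) = (33 × 2375) / (887 × 581) = 78375 / 515347 = 0.15208

0.15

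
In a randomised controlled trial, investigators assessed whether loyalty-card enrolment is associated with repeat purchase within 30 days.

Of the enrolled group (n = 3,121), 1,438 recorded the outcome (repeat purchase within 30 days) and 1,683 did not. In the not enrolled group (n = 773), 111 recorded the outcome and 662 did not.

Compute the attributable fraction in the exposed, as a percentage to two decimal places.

68.83

From the description: a = 1438, b = 1683, c = 111, d = 662.
Risk in exposed = 1438/3121 = 0.46075; risk in unexposed = 111/773 = 0.14360.
RR = 0.46075/0.14360 = 3.20864
AR% = (RR − 1)/RR × 100 = (3.20864 − 1)/3.20864 × 100 = 68.8342%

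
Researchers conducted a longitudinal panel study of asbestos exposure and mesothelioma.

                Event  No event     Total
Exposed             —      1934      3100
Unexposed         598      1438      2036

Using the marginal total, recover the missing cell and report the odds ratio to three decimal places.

The missing cell is in the exposed row: 3100 − 1934 = 1166.
So a = 1166, b = 1934, c = 598, d = 1438.
OR = (a·d)/(b·c) = (1166 × 1438) / (1934 × 598) = 1676708 / 1156532 = 1.44977

1.450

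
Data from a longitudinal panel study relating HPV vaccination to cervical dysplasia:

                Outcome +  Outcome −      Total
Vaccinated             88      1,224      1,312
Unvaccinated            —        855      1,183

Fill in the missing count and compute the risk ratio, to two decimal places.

The missing cell is in the unexposed row: 1183 − 855 = 328.
So a = 88, b = 1224, c = 328, d = 855.
RR = [a/(a+b)] / [c/(c+d)] = (88/1312) / (328/1183) = 0.06707/0.27726 = 0.24191

0.24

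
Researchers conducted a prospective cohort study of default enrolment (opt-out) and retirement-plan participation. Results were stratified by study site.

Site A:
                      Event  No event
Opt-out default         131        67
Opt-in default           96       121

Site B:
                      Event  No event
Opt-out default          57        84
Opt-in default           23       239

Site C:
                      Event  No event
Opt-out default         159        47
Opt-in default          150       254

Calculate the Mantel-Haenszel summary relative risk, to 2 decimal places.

RR_MH = Σ(aᵢ·n₀ᵢ/nᵢ) / Σ(cᵢ·n₁ᵢ/nᵢ), with n₁ᵢ = aᵢ+bᵢ (exposed), n₀ᵢ = cᵢ+dᵢ (unexposed), nᵢ = n₁ᵢ+n₀ᵢ.
Stratum 1 (Site A): n₁ = 198, n₀ = 217, n = 415; a·n₀/n = 131·217/415 = 68.4988; c·n₁/n = 96·198/415 = 45.8024
Stratum 2 (Site B): n₁ = 141, n₀ = 262, n = 403; a·n₀/n = 57·262/403 = 37.0571; c·n₁/n = 23·141/403 = 8.0471
Stratum 3 (Site C): n₁ = 206, n₀ = 404, n = 610; a·n₀/n = 159·404/610 = 105.3049; c·n₁/n = 150·206/610 = 50.6557
RR_MH = (68.4988 + 37.0571 + 105.3049) / (45.8024 + 8.0471 + 50.6557) = 210.8608 / 104.5053 = 2.01770

2.02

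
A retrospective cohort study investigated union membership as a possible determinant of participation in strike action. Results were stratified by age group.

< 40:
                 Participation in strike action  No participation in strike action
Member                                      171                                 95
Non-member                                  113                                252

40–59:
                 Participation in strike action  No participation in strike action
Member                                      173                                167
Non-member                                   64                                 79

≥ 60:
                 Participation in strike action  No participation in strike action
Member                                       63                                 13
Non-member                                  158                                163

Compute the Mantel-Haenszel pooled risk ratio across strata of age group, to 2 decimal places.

RR_MH = Σ(aᵢ·n₀ᵢ/nᵢ) / Σ(cᵢ·n₁ᵢ/nᵢ), with n₁ᵢ = aᵢ+bᵢ (exposed), n₀ᵢ = cᵢ+dᵢ (unexposed), nᵢ = n₁ᵢ+n₀ᵢ.
Stratum 1 (< 40): n₁ = 266, n₀ = 365, n = 631; a·n₀/n = 171·365/631 = 98.9144; c·n₁/n = 113·266/631 = 47.6355
Stratum 2 (40–59): n₁ = 340, n₀ = 143, n = 483; a·n₀/n = 173·143/483 = 51.2195; c·n₁/n = 64·340/483 = 45.0518
Stratum 3 (≥ 60): n₁ = 76, n₀ = 321, n = 397; a·n₀/n = 63·321/397 = 50.9395; c·n₁/n = 158·76/397 = 30.2469
RR_MH = (98.9144 + 51.2195 + 50.9395) / (47.6355 + 45.0518 + 30.2469) = 201.0734 / 122.9341 = 1.63562

1.64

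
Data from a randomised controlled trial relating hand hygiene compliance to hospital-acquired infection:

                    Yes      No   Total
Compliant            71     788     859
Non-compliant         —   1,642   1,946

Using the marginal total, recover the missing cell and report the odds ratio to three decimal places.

The missing cell is in the unexposed row: 1946 − 1642 = 304.
So a = 71, b = 788, c = 304, d = 1642.
OR = (a·d)/(b·c) = (71 × 1642) / (788 × 304) = 116582 / 239552 = 0.48667

0.487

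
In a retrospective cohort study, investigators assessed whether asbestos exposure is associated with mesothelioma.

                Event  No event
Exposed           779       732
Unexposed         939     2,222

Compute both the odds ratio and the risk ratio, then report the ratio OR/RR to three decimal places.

Cells: a = 779, b = 732, c = 939, d = 2222.
OR = (779·2222)/(732·939) = 1730938/687348 = 2.51828
Risk in exposed = 779/1511 = 0.51555; risk in unexposed = 939/3161 = 0.29706; RR = 1.73553
OR/RR = 2.51828 / 1.73553 = 1.45102
The outcome is not rare, so the OR lies further from 1 than the RR.

1.451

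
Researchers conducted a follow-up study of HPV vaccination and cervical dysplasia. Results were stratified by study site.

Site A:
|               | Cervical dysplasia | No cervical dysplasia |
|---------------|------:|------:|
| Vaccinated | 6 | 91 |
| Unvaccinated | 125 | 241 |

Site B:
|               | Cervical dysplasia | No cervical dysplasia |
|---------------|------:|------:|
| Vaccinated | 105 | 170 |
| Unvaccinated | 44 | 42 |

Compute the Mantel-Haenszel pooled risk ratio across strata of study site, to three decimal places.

0.498

RR_MH = Σ(aᵢ·n₀ᵢ/nᵢ) / Σ(cᵢ·n₁ᵢ/nᵢ), with n₁ᵢ = aᵢ+bᵢ (exposed), n₀ᵢ = cᵢ+dᵢ (unexposed), nᵢ = n₁ᵢ+n₀ᵢ.
Stratum 1 (Site A): n₁ = 97, n₀ = 366, n = 463; a·n₀/n = 6·366/463 = 4.7430; c·n₁/n = 125·97/463 = 26.1879
Stratum 2 (Site B): n₁ = 275, n₀ = 86, n = 361; a·n₀/n = 105·86/361 = 25.0139; c·n₁/n = 44·275/361 = 33.5180
RR_MH = (4.7430 + 25.0139) / (26.1879 + 33.5180) = 29.7568 / 59.7059 = 0.49839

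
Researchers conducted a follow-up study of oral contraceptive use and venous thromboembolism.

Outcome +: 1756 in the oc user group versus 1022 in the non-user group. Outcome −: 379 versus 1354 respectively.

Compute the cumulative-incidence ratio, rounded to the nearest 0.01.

1.91

From the description: a = 1756, b = 379, c = 1022, d = 1354.
Risk in exposed = 1756/2135 = 0.82248; risk in unexposed = 1022/2376 = 0.43013.
RR = 0.82248 / 0.43013 = 1.91215
The risk among the exposed is 1.91 times that among the unexposed.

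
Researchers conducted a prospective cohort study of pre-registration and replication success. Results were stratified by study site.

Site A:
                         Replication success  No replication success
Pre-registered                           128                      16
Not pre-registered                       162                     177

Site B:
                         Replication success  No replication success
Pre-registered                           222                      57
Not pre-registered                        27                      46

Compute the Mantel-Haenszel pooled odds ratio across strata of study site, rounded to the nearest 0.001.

7.796

OR_MH = Σ(aᵢdᵢ/nᵢ) / Σ(bᵢcᵢ/nᵢ), where nᵢ is the stratum total.
Stratum 1 (Site A): n = 483; a·d/n = 128·177/483 = 46.9068; b·c/n = 16·162/483 = 5.3665
Stratum 2 (Site B): n = 352; a·d/n = 222·46/352 = 29.0114; b·c/n = 57·27/352 = 4.3722
OR_MH = (46.9068 + 29.0114) / (5.3665 + 4.3722) = 75.9182 / 9.7386 = 7.79558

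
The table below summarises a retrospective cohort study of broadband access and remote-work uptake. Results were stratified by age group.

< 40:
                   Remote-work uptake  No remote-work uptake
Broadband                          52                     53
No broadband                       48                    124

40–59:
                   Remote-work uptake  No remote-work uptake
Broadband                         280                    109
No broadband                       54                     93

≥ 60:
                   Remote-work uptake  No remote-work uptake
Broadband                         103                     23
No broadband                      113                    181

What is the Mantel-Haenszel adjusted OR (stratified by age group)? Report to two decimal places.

OR_MH = Σ(aᵢdᵢ/nᵢ) / Σ(bᵢcᵢ/nᵢ), where nᵢ is the stratum total.
Stratum 1 (< 40): n = 277; a·d/n = 52·124/277 = 23.2780; b·c/n = 53·48/277 = 9.1841
Stratum 2 (40–59): n = 536; a·d/n = 280·93/536 = 48.5821; b·c/n = 109·54/536 = 10.9813
Stratum 3 (≥ 60): n = 420; a·d/n = 103·181/420 = 44.3881; b·c/n = 23·113/420 = 6.1881
OR_MH = (23.2780 + 48.5821 + 44.3881) / (9.1841 + 10.9813 + 6.1881) = 116.2482 / 26.3536 = 4.41110

4.41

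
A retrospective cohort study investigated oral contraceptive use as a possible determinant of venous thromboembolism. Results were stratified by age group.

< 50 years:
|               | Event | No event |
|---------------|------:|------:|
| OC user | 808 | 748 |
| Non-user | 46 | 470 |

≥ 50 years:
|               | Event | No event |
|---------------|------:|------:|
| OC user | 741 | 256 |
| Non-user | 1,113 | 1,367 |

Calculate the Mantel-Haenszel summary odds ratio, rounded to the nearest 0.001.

4.816

OR_MH = Σ(aᵢdᵢ/nᵢ) / Σ(bᵢcᵢ/nᵢ), where nᵢ is the stratum total.
Stratum 1 (< 50 years): n = 2072; a·d/n = 808·470/2072 = 183.2819; b·c/n = 748·46/2072 = 16.6062
Stratum 2 (≥ 50 years): n = 3477; a·d/n = 741·1367/3477 = 291.3279; b·c/n = 256·1113/3477 = 81.9465
OR_MH = (183.2819 + 291.3279) / (16.6062 + 81.9465) = 474.6097 / 98.5527 = 4.81580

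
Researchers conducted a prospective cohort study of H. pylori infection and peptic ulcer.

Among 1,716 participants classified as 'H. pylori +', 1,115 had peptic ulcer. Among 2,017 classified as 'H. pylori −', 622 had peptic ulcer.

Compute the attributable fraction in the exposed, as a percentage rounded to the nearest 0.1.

From the description: a = 1115, b = 601, c = 622, d = 1395.
Risk in exposed = 1115/1716 = 0.64977; risk in unexposed = 622/2017 = 0.30838.
RR = 0.64977/0.30838 = 2.10704
AR% = (RR − 1)/RR × 100 = (2.10704 − 1)/2.10704 × 100 = 52.5401%

52.5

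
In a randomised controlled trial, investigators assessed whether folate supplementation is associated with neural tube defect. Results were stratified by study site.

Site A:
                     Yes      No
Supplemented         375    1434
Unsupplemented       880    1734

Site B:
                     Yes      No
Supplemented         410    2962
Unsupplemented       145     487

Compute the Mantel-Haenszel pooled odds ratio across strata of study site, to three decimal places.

0.502

OR_MH = Σ(aᵢdᵢ/nᵢ) / Σ(bᵢcᵢ/nᵢ), where nᵢ is the stratum total.
Stratum 1 (Site A): n = 4423; a·d/n = 375·1734/4423 = 147.0156; b·c/n = 1434·880/4423 = 285.3086
Stratum 2 (Site B): n = 4004; a·d/n = 410·487/4004 = 49.8676; b·c/n = 2962·145/4004 = 107.2652
OR_MH = (147.0156 + 49.8676) / (285.3086 + 107.2652) = 196.8832 / 392.5738 = 0.50152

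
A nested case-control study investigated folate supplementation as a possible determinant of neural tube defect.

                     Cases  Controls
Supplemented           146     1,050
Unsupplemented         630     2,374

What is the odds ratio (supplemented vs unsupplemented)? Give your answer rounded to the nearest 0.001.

0.524

Cells: a = 146, b = 1050, c = 630, d = 2374.
OR = (a·d)/(b·c) = (146 × 2374) / (1050 × 630) = 346604 / 661500 = 0.52397
Exposure is associated with lower odds of neural tube defect (OR = 0.52 < 1).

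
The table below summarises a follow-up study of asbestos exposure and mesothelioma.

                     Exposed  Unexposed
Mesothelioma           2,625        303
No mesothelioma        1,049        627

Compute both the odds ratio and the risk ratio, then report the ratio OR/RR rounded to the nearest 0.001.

Reading the table with exposure as columns: a = 2625 (Exposed, case), b = 1049 (Exposed, non-case), c = 303 (Unexposed, case), d = 627.
OR = (2625·627)/(1049·303) = 1645875/317847 = 5.17820
Risk in exposed = 2625/3674 = 0.71448; risk in unexposed = 303/930 = 0.32581; RR = 2.19296
OR/RR = 5.17820 / 2.19296 = 2.36128
The outcome is not rare, so the OR lies further from 1 than the RR.

2.361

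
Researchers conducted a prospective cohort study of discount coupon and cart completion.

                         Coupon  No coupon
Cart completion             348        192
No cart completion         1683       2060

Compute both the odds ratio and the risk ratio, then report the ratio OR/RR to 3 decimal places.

1.104

Reading the table with exposure as columns: a = 348 (Coupon, case), b = 1683 (Coupon, non-case), c = 192 (No coupon, case), d = 2060.
OR = (348·2060)/(1683·192) = 716880/323136 = 2.21851
Risk in exposed = 348/2031 = 0.17134; risk in unexposed = 192/2252 = 0.08526; RR = 2.00972
OR/RR = 2.21851 / 2.00972 = 1.10389
The outcome is not rare, so the OR lies further from 1 than the RR.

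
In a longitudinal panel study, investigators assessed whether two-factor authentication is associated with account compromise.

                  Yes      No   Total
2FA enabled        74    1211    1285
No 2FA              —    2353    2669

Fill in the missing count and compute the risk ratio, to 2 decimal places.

The missing cell is in the unexposed row: 2669 − 2353 = 316.
So a = 74, b = 1211, c = 316, d = 2353.
RR = [a/(a+b)] / [c/(c+d)] = (74/1285) / (316/2669) = 0.05759/0.11840 = 0.48640

0.49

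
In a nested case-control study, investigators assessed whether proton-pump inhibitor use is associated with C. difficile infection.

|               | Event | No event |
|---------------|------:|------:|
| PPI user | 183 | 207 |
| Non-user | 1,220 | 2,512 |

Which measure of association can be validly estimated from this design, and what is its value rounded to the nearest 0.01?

1.82

Cells: a = 183, b = 207, c = 1220, d = 2512.
This is a nested case-control study: participants were sampled on outcome status, so risks in the source population cannot be estimated directly — relative risk is not valid here. The odds ratio is the appropriate measure.
OR = (a·d)/(b·c) = (183 × 2512) / (207 × 1220) = 459696 / 252540 = 1.82029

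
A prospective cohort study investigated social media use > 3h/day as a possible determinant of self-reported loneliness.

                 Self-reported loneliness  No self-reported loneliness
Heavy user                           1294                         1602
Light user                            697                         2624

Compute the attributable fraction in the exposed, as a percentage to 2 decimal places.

Cells: a = 1294, b = 1602, c = 697, d = 2624.
Risk in exposed = 1294/2896 = 0.44682; risk in unexposed = 697/3321 = 0.20988.
RR = 0.44682/0.20988 = 2.12898
AR% = (RR − 1)/RR × 100 = (2.12898 − 1)/2.12898 × 100 = 53.0292%

53.03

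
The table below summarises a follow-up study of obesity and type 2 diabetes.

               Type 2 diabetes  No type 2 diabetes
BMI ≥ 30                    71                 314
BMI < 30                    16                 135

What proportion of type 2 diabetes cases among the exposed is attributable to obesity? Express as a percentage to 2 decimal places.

Cells: a = 71, b = 314, c = 16, d = 135.
Risk in exposed = 71/385 = 0.18442; risk in unexposed = 16/151 = 0.10596.
RR = 0.18442/0.10596 = 1.74042
AR% = (RR − 1)/RR × 100 = (1.74042 − 1)/1.74042 × 100 = 42.5427%

42.54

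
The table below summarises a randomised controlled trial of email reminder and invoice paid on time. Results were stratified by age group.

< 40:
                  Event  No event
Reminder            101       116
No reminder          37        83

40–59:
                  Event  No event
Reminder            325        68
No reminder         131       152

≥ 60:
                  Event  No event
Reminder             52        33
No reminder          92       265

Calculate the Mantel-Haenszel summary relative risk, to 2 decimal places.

1.82

RR_MH = Σ(aᵢ·n₀ᵢ/nᵢ) / Σ(cᵢ·n₁ᵢ/nᵢ), with n₁ᵢ = aᵢ+bᵢ (exposed), n₀ᵢ = cᵢ+dᵢ (unexposed), nᵢ = n₁ᵢ+n₀ᵢ.
Stratum 1 (< 40): n₁ = 217, n₀ = 120, n = 337; a·n₀/n = 101·120/337 = 35.9644; c·n₁/n = 37·217/337 = 23.8249
Stratum 2 (40–59): n₁ = 393, n₀ = 283, n = 676; a·n₀/n = 325·283/676 = 136.0577; c·n₁/n = 131·393/676 = 76.1583
Stratum 3 (≥ 60): n₁ = 85, n₀ = 357, n = 442; a·n₀/n = 52·357/442 = 42.0000; c·n₁/n = 92·85/442 = 17.6923
RR_MH = (35.9644 + 136.0577 + 42.0000) / (23.8249 + 76.1583 + 17.6923) = 214.0221 / 117.6755 = 1.81875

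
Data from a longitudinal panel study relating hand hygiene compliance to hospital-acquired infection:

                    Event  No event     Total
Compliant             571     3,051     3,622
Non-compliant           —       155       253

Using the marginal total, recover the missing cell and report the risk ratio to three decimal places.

0.407

The missing cell is in the unexposed row: 253 − 155 = 98.
So a = 571, b = 3051, c = 98, d = 155.
RR = [a/(a+b)] / [c/(c+d)] = (571/3622) / (98/253) = 0.15765/0.38735 = 0.40699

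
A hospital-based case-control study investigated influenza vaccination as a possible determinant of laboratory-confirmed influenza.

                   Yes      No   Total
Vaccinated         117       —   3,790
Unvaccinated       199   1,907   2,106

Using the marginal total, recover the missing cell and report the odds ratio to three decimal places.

0.305

The missing cell is in the exposed row: 3790 − 117 = 3673.
So a = 117, b = 3673, c = 199, d = 1907.
OR = (a·d)/(b·c) = (117 × 1907) / (3673 × 199) = 223119 / 730927 = 0.30525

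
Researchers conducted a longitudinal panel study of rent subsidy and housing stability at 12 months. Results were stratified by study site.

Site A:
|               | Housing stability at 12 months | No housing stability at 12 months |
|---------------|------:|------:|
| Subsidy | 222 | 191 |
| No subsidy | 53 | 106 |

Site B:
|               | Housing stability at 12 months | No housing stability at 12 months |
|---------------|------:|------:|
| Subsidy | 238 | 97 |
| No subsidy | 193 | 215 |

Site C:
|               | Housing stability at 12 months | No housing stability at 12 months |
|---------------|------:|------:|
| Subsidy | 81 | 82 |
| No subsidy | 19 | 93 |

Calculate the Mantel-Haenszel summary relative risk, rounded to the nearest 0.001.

RR_MH = Σ(aᵢ·n₀ᵢ/nᵢ) / Σ(cᵢ·n₁ᵢ/nᵢ), with n₁ᵢ = aᵢ+bᵢ (exposed), n₀ᵢ = cᵢ+dᵢ (unexposed), nᵢ = n₁ᵢ+n₀ᵢ.
Stratum 1 (Site A): n₁ = 413, n₀ = 159, n = 572; a·n₀/n = 222·159/572 = 61.7098; c·n₁/n = 53·413/572 = 38.2675
Stratum 2 (Site B): n₁ = 335, n₀ = 408, n = 743; a·n₀/n = 238·408/743 = 130.6918; c·n₁/n = 193·335/743 = 87.0188
Stratum 3 (Site C): n₁ = 163, n₀ = 112, n = 275; a·n₀/n = 81·112/275 = 32.9891; c·n₁/n = 19·163/275 = 11.2618
RR_MH = (61.7098 + 130.6918 + 32.9891) / (38.2675 + 87.0188 + 11.2618) = 225.3907 / 136.5481 = 1.65063

1.651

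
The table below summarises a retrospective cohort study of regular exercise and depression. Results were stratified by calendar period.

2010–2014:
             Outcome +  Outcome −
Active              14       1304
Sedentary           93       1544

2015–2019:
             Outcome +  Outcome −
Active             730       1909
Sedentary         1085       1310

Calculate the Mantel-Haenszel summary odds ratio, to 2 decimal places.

0.44

OR_MH = Σ(aᵢdᵢ/nᵢ) / Σ(bᵢcᵢ/nᵢ), where nᵢ is the stratum total.
Stratum 1 (2010–2014): n = 2955; a·d/n = 14·1544/2955 = 7.3151; b·c/n = 1304·93/2955 = 41.0396
Stratum 2 (2015–2019): n = 5034; a·d/n = 730·1310/5034 = 189.9682; b·c/n = 1909·1085/5034 = 411.4551
OR_MH = (7.3151 + 189.9682) / (41.0396 + 411.4551) = 197.2833 / 452.4947 = 0.43599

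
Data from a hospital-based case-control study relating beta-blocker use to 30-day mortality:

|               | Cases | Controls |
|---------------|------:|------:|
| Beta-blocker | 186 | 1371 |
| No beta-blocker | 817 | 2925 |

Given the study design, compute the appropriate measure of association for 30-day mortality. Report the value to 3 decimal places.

0.486

Cells: a = 186, b = 1371, c = 817, d = 2925.
This is a hospital-based case-control study: participants were sampled on outcome status, so risks in the source population cannot be estimated directly — relative risk is not valid here. The odds ratio is the appropriate measure.
OR = (a·d)/(b·c) = (186 × 2925) / (1371 × 817) = 544050 / 1120107 = 0.48571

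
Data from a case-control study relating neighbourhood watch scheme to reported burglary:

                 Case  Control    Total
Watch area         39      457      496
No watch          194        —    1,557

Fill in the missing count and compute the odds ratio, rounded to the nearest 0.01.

The missing cell is in the unexposed row: 1557 − 194 = 1363.
So a = 39, b = 457, c = 194, d = 1363.
OR = (a·d)/(b·c) = (39 × 1363) / (457 × 194) = 53157 / 88658 = 0.59957

0.60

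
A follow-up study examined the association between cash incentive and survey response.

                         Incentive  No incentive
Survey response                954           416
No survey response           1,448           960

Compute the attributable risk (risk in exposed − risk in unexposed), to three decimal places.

Reading the table with exposure as columns: a = 954 (Incentive, case), b = 1448 (Incentive, non-case), c = 416 (No incentive, case), d = 960.
Risk in exposed = 954/2402 = 0.397169; risk in unexposed = 416/1376 = 0.302326.
Risk difference = 0.397169 − 0.302326 = 0.094843

0.095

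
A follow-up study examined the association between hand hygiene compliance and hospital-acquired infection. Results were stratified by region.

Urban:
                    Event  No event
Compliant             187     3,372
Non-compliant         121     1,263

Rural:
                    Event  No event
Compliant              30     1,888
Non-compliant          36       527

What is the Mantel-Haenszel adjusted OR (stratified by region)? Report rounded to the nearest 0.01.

0.49

OR_MH = Σ(aᵢdᵢ/nᵢ) / Σ(bᵢcᵢ/nᵢ), where nᵢ is the stratum total.
Stratum 1 (Urban): n = 4943; a·d/n = 187·1263/4943 = 47.7809; b·c/n = 3372·121/4943 = 82.5434
Stratum 2 (Rural): n = 2481; a·d/n = 30·527/2481 = 6.3724; b·c/n = 1888·36/2481 = 27.3954
OR_MH = (47.7809 + 6.3724) / (82.5434 + 27.3954) = 54.1533 / 109.9388 = 0.49258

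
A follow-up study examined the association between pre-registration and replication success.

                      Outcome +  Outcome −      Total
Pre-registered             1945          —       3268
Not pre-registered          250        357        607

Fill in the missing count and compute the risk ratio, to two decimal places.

1.45

The missing cell is in the exposed row: 3268 − 1945 = 1323.
So a = 1945, b = 1323, c = 250, d = 357.
RR = [a/(a+b)] / [c/(c+d)] = (1945/3268) / (250/607) = 0.59517/0.41186 = 1.44506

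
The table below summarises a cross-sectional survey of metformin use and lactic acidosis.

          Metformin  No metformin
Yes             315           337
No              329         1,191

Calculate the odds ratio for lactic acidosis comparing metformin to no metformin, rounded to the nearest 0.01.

3.38

Reading the table with exposure as columns: a = 315 (Metformin, case), b = 329 (Metformin, non-case), c = 337 (No metformin, case), d = 1191.
OR = (a·d)/(b·c) = (315 × 1191) / (329 × 337) = 375165 / 110873 = 3.38374
The odds of lactic acidosis are about 3.38 times as high in the metformin group.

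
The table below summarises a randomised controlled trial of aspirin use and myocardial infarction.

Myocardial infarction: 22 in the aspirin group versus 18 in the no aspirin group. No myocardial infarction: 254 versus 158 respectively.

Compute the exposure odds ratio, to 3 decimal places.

From the description: a = 22, b = 254, c = 18, d = 158.
OR = (a·d)/(b·c) = (22 × 158) / (254 × 18) = 3476 / 4572 = 0.76028
Exposure is associated with lower odds of myocardial infarction (OR = 0.76 < 1).

0.760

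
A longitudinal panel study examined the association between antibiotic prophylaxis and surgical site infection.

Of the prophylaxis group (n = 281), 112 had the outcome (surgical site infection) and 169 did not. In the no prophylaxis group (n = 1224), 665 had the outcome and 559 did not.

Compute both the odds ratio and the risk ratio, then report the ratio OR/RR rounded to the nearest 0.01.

0.76

From the description: a = 112, b = 169, c = 665, d = 559.
OR = (112·559)/(169·665) = 62608/112385 = 0.55709
Risk in exposed = 112/281 = 0.39858; risk in unexposed = 665/1224 = 0.54330; RR = 0.73362
OR/RR = 0.55709 / 0.73362 = 0.75936
The outcome is not rare, so the OR lies further from 1 than the RR.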